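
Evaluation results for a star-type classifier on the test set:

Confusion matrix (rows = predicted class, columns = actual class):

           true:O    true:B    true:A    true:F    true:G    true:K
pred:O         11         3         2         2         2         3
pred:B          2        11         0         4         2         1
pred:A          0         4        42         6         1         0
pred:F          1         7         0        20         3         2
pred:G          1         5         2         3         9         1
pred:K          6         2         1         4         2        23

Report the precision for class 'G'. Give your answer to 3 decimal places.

0.429

Treat 'G' as positive and all other classes as negative.
precision = TP/(TP+FP).
G: TP=9, FP=1+5+2+3+1=12 → 9/21 = 0.4286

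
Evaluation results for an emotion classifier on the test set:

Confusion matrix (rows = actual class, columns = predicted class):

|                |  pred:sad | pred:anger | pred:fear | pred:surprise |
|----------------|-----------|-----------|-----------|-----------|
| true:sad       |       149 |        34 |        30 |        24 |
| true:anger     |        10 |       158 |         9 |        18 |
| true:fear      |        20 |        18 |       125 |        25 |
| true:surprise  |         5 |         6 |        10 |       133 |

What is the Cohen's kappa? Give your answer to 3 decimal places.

Observed agreement pₒ = trace/N = 565/774 = 0.7300
Expected agreement pₑ = Σ (rowᵢ·colᵢ)/N² = (237·184 + 195·216 + 188·174 + 154·200)/774² = 0.2491
κ = (pₒ − pₑ)/(1 − pₑ) = (0.7300 − 0.2491)/(1 − 0.2491) = 0.640

0.640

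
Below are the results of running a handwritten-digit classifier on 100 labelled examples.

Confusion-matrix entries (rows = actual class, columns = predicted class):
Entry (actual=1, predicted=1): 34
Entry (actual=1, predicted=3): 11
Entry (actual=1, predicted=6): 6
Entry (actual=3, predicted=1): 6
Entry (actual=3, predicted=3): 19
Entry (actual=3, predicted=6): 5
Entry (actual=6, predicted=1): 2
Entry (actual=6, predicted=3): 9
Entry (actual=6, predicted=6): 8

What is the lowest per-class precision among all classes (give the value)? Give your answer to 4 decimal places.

Per-class precision (TP/(TP+FP)):
  1: TP=34, FP=6+2=8 → 34/42 = 0.80952
  3: TP=19, FP=11+9=20 → 19/39 = 0.48718
  6: TP=8, FP=6+5=11 → 8/19 = 0.42105
Lowest is class '6' with precision = 0.4211.

0.4211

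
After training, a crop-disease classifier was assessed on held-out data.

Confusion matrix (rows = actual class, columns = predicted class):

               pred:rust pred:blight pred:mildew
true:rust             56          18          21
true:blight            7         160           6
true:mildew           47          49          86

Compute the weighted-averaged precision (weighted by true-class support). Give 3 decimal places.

0.686

Per-class precision (TP/(TP+FP)):
  rust: TP=56, FP=7+47=54 → 56/110 = 0.5091
  blight: TP=160, FP=18+49=67 → 160/227 = 0.7048
  mildew: TP=86, FP=21+6=27 → 86/113 = 0.7611
Weighted-precision = Σ (supportᵢ/N)·precisionᵢ with N=450: (95/450)·0.5091 + (173/450)·0.7048 + (182/450)·0.7611 = 0.686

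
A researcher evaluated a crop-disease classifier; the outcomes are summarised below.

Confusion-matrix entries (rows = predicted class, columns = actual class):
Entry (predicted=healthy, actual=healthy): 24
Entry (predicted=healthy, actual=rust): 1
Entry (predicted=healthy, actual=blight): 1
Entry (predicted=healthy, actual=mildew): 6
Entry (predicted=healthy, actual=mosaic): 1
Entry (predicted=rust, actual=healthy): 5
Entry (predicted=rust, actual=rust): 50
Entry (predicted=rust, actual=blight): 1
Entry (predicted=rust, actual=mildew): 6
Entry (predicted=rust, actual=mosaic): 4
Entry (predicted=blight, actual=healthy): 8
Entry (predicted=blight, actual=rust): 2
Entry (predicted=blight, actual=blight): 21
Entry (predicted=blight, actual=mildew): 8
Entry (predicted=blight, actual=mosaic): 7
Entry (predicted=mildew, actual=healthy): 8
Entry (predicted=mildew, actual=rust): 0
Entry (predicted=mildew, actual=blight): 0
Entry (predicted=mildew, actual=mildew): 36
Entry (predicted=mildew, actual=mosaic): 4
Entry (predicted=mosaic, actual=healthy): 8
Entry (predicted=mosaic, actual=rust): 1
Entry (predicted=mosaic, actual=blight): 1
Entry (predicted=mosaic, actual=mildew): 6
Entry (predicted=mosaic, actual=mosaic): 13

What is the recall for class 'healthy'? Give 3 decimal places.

Take TP from the diagonal, FP from the rest of the 'healthy' prediction marginal, FN from the rest of the 'healthy' actual marginal.
recall = TP/(TP+FN).
healthy: TP=24, FN=5+8+8+8=29 → 24/53 = 0.4528

0.453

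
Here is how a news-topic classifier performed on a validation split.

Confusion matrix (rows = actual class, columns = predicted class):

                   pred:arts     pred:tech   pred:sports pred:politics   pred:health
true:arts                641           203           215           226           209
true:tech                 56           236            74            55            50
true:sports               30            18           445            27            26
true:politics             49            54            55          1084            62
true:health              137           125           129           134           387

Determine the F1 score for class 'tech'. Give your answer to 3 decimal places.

0.426

F1 score = 2·TP/(2·TP+FP+FN).
tech: TP=236, FP=203+18+54+125=400, FN=56+74+55+50=235 → 472/1107 = 0.4264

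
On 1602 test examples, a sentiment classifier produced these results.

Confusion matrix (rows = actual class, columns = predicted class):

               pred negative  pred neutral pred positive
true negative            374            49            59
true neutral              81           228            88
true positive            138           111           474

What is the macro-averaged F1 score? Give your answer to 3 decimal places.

0.661

Per-class F1 score (2·TP/(2·TP+FP+FN)):
  negative: TP=374, FP=81+138=219, FN=49+59=108 → 748/1075 = 0.6958
  neutral: TP=228, FP=49+111=160, FN=81+88=169 → 456/785 = 0.5809
  positive: TP=474, FP=59+88=147, FN=138+111=249 → 948/1344 = 0.7054
Macro-F1 score = mean = (0.6958 + 0.5809 + 0.7054) / 3 = 0.661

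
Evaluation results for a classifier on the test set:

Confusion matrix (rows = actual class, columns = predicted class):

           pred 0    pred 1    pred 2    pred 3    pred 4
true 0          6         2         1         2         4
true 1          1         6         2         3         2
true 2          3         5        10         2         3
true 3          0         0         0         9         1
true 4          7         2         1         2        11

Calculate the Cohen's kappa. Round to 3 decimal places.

0.367

Observed agreement pₒ = trace/N = 42/85 = 0.4941
Expected agreement pₑ = Σ (rowᵢ·colᵢ)/N² = (15·17 + 14·15 + 23·14 + 10·18 + 23·21)/85² = 0.2007
κ = (pₒ − pₑ)/(1 − pₑ) = (0.4941 − 0.2007)/(1 − 0.2007) = 0.367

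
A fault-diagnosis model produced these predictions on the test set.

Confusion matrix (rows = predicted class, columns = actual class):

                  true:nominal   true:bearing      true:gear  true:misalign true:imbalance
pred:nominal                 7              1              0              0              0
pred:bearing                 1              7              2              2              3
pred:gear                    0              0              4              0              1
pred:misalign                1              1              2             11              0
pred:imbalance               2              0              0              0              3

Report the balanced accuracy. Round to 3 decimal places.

0.638

Balanced accuracy = mean of per-class recall.
  nominal: recall = 7/11 = 0.6364
  bearing: recall = 7/9 = 0.7778
  gear: recall = 4/8 = 0.5000
  misalign: recall = 11/13 = 0.8462
  imbalance: recall = 3/7 = 0.4286
Mean = (0.6364 + 0.7778 + 0.5000 + 0.8462 + 0.4286) / 5 = 0.638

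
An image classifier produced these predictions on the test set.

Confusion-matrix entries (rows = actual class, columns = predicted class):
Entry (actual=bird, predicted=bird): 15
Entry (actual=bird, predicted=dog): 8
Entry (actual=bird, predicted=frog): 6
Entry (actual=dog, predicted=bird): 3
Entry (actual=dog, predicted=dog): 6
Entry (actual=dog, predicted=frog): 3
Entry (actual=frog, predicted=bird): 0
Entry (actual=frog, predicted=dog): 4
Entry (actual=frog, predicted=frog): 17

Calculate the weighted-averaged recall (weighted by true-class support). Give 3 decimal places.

0.613

Per-class recall (TP/(TP+FN)):
  bird: TP=15, FN=8+6=14 → 15/29 = 0.5172
  dog: TP=6, FN=3+3=6 → 6/12 = 0.5000
  frog: TP=17, FN=0+4=4 → 17/21 = 0.8095
Weighted-recall = Σ (supportᵢ/N)·recallᵢ with N=62: (29/62)·0.5172 + (12/62)·0.5000 + (21/62)·0.8095 = 0.613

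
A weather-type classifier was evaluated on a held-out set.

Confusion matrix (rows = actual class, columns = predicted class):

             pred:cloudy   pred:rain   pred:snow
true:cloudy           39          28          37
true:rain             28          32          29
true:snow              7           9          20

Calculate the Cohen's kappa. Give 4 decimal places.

Observed agreement pₒ = trace/N = 91/229 = 0.39738
Expected agreement pₑ = Σ (rowᵢ·colᵢ)/N² = (104·74 + 89·69 + 36·86)/229² = 0.32290
κ = (pₒ − pₑ)/(1 − pₑ) = (0.39738 − 0.32290)/(1 − 0.32290) = 0.1100

0.1100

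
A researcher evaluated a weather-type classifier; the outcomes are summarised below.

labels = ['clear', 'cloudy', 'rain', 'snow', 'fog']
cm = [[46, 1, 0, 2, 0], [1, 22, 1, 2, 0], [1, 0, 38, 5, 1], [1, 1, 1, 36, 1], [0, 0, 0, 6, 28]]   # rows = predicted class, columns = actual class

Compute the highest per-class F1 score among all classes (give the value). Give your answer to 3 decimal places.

0.939

Per-class F1 score (2·TP/(2·TP+FP+FN)):
  clear: TP=46, FP=1+0+2+0=3, FN=1+1+1+0=3 → 92/98 = 0.9388
  cloudy: TP=22, FP=1+1+2+0=4, FN=1+0+1+0=2 → 44/50 = 0.8800
  rain: TP=38, FP=1+0+5+1=7, FN=0+1+1+0=2 → 76/85 = 0.8941
  snow: TP=36, FP=1+1+1+1=4, FN=2+2+5+6=15 → 72/91 = 0.7912
  fog: TP=28, FP=0+0+0+6=6, FN=0+0+1+1=2 → 56/64 = 0.8750
Highest is class 'clear' with F1 score = 0.939.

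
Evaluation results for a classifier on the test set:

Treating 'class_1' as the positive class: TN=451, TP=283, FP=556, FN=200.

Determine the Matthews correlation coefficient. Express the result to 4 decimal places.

0.0319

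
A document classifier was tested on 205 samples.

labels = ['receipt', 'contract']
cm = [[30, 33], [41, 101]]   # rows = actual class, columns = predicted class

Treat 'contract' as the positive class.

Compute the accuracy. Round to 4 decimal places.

0.6390

Accuracy = (TP+TN)/N = (101+30)/205 = 0.6390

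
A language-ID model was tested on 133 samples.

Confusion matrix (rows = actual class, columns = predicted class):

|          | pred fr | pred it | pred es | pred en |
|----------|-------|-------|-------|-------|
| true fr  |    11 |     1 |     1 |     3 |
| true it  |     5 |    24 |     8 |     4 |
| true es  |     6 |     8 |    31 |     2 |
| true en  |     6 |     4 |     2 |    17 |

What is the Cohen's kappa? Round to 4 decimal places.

Observed agreement pₒ = trace/N = 83/133 = 0.62406
Expected agreement pₑ = Σ (rowᵢ·colᵢ)/N² = (16·28 + 41·37 + 47·42 + 29·26)/133² = 0.26531
κ = (pₒ − pₑ)/(1 − pₑ) = (0.62406 − 0.26531)/(1 − 0.26531) = 0.4883

0.4883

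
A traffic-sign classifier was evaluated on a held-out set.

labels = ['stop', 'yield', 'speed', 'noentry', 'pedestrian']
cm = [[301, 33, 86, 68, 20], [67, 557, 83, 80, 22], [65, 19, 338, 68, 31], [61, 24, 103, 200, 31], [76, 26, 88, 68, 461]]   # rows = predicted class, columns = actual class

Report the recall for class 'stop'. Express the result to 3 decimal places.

Treat 'stop' as positive and all other classes as negative.
recall = TP/(TP+FN).
stop: TP=301, FN=67+65+61+76=269 → 301/570 = 0.5281

0.528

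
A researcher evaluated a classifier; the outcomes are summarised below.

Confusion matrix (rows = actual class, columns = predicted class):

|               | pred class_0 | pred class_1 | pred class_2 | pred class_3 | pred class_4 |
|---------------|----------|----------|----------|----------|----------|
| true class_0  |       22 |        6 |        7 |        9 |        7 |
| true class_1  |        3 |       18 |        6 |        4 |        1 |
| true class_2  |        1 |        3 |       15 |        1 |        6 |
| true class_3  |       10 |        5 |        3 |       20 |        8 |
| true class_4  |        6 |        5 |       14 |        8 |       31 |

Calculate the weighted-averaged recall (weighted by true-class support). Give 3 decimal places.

Per-class recall (TP/(TP+FN)):
  class_0: TP=22, FN=6+7+9+7=29 → 22/51 = 0.4314
  class_1: TP=18, FN=3+6+4+1=14 → 18/32 = 0.5625
  class_2: TP=15, FN=1+3+1+6=11 → 15/26 = 0.5769
  class_3: TP=20, FN=10+5+3+8=26 → 20/46 = 0.4348
  class_4: TP=31, FN=6+5+14+8=33 → 31/64 = 0.4844
Weighted-recall = Σ (supportᵢ/N)·recallᵢ with N=219: (51/219)·0.4314 + (32/219)·0.5625 + (26/219)·0.5769 + (46/219)·0.4348 + (64/219)·0.4844 = 0.484

0.484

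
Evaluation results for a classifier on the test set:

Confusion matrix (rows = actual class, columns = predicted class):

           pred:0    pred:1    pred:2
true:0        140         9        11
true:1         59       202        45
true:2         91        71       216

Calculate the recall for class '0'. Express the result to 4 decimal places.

0.8750

Take TP from the diagonal, FP from the rest of the '0' prediction marginal, FN from the rest of the '0' actual marginal.
recall = TP/(TP+FN).
0: TP=140, FN=9+11=20 → 140/160 = 0.87500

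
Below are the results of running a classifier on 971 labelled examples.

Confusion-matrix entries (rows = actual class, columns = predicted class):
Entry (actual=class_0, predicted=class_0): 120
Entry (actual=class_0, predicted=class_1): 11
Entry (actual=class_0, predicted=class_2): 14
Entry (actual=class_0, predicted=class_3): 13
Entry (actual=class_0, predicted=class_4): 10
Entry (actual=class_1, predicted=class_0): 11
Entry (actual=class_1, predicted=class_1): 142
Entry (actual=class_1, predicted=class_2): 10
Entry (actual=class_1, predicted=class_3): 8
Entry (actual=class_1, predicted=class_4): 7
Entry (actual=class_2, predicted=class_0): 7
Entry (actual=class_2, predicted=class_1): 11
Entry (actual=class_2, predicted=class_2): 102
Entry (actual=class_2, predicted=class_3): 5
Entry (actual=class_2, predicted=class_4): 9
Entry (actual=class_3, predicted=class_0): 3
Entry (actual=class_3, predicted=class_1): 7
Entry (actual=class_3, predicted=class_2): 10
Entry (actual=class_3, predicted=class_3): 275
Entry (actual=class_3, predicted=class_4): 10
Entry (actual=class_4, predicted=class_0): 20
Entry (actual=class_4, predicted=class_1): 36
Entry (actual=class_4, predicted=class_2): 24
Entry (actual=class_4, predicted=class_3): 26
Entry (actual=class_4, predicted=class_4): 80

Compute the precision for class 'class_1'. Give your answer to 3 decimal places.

0.686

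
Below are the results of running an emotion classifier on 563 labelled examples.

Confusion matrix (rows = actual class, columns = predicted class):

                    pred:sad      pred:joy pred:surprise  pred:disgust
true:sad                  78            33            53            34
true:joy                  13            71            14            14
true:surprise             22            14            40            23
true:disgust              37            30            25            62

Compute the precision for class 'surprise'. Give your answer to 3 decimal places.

0.303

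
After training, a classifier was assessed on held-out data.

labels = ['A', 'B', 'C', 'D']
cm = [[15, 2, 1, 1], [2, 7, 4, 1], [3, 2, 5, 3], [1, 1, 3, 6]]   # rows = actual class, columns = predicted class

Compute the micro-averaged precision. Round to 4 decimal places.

Micro-averaging pools counts across classes: ΣTP=33, ΣFP=24, ΣFN=24.
Micro-precision = TP/(TP+FP) on pooled counts = 0.5789 (equals overall accuracy in single-label multiclass).

0.5789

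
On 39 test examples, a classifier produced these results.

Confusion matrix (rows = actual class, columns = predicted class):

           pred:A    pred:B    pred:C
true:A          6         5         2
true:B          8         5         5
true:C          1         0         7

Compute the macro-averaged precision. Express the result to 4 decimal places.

0.4667

Per-class precision (TP/(TP+FP)):
  A: TP=6, FP=8+1=9 → 6/15 = 0.40000
  B: TP=5, FP=5+0=5 → 5/10 = 0.50000
  C: TP=7, FP=2+5=7 → 7/14 = 0.50000
Macro-precision = mean = (0.40000 + 0.50000 + 0.50000) / 3 = 0.4667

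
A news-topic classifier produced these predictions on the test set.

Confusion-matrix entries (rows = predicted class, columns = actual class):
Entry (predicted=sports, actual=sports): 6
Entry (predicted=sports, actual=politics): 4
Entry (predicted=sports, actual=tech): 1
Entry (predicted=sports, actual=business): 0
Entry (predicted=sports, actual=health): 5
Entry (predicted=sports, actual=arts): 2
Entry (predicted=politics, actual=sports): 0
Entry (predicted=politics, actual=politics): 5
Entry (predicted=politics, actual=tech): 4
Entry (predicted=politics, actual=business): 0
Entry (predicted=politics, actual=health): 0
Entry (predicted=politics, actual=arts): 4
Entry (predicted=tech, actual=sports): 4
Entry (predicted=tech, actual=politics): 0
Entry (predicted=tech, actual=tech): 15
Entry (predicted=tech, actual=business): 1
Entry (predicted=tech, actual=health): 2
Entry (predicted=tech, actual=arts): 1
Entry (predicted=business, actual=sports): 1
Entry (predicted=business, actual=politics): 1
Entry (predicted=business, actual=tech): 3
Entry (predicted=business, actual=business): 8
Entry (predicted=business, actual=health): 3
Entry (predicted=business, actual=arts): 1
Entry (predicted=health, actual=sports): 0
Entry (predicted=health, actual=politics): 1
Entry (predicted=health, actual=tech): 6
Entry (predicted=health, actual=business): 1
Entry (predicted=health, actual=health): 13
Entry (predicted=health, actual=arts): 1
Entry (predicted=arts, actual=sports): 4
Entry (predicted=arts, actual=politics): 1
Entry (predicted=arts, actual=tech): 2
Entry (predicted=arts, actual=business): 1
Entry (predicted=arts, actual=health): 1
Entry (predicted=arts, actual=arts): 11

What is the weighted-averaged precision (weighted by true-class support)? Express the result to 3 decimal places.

Per-class precision (TP/(TP+FP)):
  sports: TP=6, FP=4+1+0+5+2=12 → 6/18 = 0.3333
  politics: TP=5, FP=0+4+0+0+4=8 → 5/13 = 0.3846
  tech: TP=15, FP=4+0+1+2+1=8 → 15/23 = 0.6522
  business: TP=8, FP=1+1+3+3+1=9 → 8/17 = 0.4706
  health: TP=13, FP=0+1+6+1+1=9 → 13/22 = 0.5909
  arts: TP=11, FP=4+1+2+1+1=9 → 11/20 = 0.5500
Weighted-precision = Σ (supportᵢ/N)·precisionᵢ with N=113: (15/113)·0.3333 + (12/113)·0.3846 + (31/113)·0.6522 + (11/113)·0.4706 + (24/113)·0.5909 + (20/113)·0.5500 = 0.533

0.533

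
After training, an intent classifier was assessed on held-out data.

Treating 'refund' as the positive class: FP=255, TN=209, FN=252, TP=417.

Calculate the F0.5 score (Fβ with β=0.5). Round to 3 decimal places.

Fβ = (1+β²)·TP / ((1+β²)·TP + β²·FN + FP), with β²=1/4
= 1.25·417 / (1.25·417 + 0.25·252 + 255) = 0.621

0.621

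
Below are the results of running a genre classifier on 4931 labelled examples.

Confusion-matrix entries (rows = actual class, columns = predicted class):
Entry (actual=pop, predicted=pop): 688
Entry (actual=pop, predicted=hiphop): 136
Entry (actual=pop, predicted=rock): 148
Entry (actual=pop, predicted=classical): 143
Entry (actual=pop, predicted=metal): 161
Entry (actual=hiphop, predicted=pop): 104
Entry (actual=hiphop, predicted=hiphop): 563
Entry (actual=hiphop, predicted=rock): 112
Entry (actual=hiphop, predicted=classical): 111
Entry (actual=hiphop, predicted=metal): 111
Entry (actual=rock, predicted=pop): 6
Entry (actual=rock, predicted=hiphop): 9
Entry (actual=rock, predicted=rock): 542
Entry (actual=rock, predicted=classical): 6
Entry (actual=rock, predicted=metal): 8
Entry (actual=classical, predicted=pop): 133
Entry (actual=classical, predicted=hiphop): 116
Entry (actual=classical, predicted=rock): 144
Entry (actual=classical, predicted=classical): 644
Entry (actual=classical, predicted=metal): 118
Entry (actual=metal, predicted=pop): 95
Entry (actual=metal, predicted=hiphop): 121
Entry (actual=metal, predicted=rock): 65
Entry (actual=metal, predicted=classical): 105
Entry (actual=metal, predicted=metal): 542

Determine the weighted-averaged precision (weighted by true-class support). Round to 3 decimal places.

Per-class precision (TP/(TP+FP)):
  pop: TP=688, FP=104+6+133+95=338 → 688/1026 = 0.6706
  hiphop: TP=563, FP=136+9+116+121=382 → 563/945 = 0.5958
  rock: TP=542, FP=148+112+144+65=469 → 542/1011 = 0.5361
  classical: TP=644, FP=143+111+6+105=365 → 644/1009 = 0.6383
  metal: TP=542, FP=161+111+8+118=398 → 542/940 = 0.5766
Weighted-precision = Σ (supportᵢ/N)·precisionᵢ with N=4931: (1276/4931)·0.6706 + (1001/4931)·0.5958 + (571/4931)·0.5361 + (1155/4931)·0.6383 + (928/4931)·0.5766 = 0.615

0.615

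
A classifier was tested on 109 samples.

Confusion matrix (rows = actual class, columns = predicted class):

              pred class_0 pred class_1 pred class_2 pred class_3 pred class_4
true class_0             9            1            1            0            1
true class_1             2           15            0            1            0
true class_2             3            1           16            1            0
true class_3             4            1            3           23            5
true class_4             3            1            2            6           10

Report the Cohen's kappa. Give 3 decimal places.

Observed agreement pₒ = trace/N = 73/109 = 0.6697
Expected agreement pₑ = Σ (rowᵢ·colᵢ)/N² = (12·21 + 18·19 + 21·22 + 36·31 + 22·16)/109² = 0.2124
κ = (pₒ − pₑ)/(1 − pₑ) = (0.6697 − 0.2124)/(1 − 0.2124) = 0.581

0.581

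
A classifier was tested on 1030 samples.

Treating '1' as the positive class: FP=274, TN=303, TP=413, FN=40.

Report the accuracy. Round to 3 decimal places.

Accuracy = (TP+TN)/N = (413+303)/1030 = 0.695

0.695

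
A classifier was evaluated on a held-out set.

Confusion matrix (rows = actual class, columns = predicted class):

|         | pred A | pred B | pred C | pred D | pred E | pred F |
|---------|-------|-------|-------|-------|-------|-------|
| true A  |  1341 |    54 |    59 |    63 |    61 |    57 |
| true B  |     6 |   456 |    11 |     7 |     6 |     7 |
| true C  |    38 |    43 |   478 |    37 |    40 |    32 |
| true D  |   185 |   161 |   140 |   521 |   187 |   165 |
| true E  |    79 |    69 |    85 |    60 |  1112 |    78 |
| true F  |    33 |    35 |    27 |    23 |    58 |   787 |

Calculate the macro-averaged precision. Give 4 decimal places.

0.6906

Per-class precision (TP/(TP+FP)):
  A: TP=1341, FP=6+38+185+79+33=341 → 1341/1682 = 0.79727
  B: TP=456, FP=54+43+161+69+35=362 → 456/818 = 0.55746
  C: TP=478, FP=59+11+140+85+27=322 → 478/800 = 0.59750
  D: TP=521, FP=63+7+37+60+23=190 → 521/711 = 0.73277
  E: TP=1112, FP=61+6+40+187+58=352 → 1112/1464 = 0.75956
  F: TP=787, FP=57+7+32+165+78=339 → 787/1126 = 0.69893
Macro-precision = mean = (0.79727 + 0.55746 + 0.59750 + 0.73277 + 0.75956 + 0.69893) / 6 = 0.6906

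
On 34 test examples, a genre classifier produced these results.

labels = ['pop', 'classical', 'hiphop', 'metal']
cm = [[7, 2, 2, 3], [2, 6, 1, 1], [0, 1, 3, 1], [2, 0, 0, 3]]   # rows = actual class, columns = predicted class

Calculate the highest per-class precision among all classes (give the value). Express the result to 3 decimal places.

Per-class precision (TP/(TP+FP)):
  pop: TP=7, FP=2+0+2=4 → 7/11 = 0.6364
  classical: TP=6, FP=2+1+0=3 → 6/9 = 0.6667
  hiphop: TP=3, FP=2+1+0=3 → 3/6 = 0.5000
  metal: TP=3, FP=3+1+1=5 → 3/8 = 0.3750
Highest is class 'classical' with precision = 0.667.

0.667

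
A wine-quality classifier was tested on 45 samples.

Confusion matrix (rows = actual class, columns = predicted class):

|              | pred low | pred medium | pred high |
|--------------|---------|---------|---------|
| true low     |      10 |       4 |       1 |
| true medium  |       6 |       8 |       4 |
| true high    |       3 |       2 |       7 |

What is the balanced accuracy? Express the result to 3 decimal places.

0.565

Balanced accuracy = mean of per-class recall.
  low: recall = 10/15 = 0.6667
  medium: recall = 8/18 = 0.4444
  high: recall = 7/12 = 0.5833
Mean = (0.6667 + 0.4444 + 0.5833) / 3 = 0.565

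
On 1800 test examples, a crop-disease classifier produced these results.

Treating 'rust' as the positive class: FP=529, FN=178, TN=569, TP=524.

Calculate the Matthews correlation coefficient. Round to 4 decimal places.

0.2620

MCC = (TP·TN − FP·FN) / √((TP+FP)(TP+FN)(TN+FP)(TN+FN))
Numerator = 524·569 − 529·178 = 203994
Denominator = √(1053·702·1098·747) = √606301196436 = 778653.4508
MCC = 203994 / 778653.4508 = 0.2620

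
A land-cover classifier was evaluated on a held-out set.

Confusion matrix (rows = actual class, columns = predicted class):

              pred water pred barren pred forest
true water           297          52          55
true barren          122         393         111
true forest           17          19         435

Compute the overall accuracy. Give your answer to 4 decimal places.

0.7495

Accuracy = trace / total = (297+393+435=1125) / 1501 = 1125/1501 = 0.7495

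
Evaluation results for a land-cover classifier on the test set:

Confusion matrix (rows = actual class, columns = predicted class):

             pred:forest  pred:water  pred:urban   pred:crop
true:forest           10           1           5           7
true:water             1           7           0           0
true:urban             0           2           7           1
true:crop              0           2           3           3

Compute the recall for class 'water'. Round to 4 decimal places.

0.8750

Treat 'water' as positive and all other classes as negative.
recall = TP/(TP+FN).
water: TP=7, FN=1+0+0=1 → 7/8 = 0.87500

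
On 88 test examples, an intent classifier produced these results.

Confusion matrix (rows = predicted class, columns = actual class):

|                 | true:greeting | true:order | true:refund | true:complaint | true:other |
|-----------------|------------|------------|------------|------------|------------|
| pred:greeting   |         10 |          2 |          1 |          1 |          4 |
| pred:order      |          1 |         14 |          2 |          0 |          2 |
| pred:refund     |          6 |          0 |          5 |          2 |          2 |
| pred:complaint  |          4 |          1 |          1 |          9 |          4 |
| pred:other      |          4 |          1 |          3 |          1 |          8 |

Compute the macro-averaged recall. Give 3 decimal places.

0.537

Per-class recall (TP/(TP+FN)):
  greeting: TP=10, FN=1+6+4+4=15 → 10/25 = 0.4000
  order: TP=14, FN=2+0+1+1=4 → 14/18 = 0.7778
  refund: TP=5, FN=1+2+1+3=7 → 5/12 = 0.4167
  complaint: TP=9, FN=1+0+2+1=4 → 9/13 = 0.6923
  other: TP=8, FN=4+2+2+4=12 → 8/20 = 0.4000
Macro-recall = mean = (0.4000 + 0.7778 + 0.4167 + 0.6923 + 0.4000) / 5 = 0.537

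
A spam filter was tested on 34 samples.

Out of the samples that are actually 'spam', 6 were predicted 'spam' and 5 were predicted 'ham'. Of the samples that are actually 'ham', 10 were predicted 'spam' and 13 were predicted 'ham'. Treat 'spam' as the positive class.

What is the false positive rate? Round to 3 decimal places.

0.435

FPR = FP/(FP+TN) = 10/(10+13) = 0.435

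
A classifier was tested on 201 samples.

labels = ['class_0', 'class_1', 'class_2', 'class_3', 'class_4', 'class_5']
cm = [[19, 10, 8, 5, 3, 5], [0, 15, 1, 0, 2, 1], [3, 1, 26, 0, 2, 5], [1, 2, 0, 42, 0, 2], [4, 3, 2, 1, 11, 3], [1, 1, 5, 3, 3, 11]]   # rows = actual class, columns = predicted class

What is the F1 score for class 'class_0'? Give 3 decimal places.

Treat 'class_0' as positive and all other classes as negative.
F1 score = 2·TP/(2·TP+FP+FN).
class_0: TP=19, FP=0+3+1+4+1=9, FN=10+8+5+3+5=31 → 38/78 = 0.4872

0.487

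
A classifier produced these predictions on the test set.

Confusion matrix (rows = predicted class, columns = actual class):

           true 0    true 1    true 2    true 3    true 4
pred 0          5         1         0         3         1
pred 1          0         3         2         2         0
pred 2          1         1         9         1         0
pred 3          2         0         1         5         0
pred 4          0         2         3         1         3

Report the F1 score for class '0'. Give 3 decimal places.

0.556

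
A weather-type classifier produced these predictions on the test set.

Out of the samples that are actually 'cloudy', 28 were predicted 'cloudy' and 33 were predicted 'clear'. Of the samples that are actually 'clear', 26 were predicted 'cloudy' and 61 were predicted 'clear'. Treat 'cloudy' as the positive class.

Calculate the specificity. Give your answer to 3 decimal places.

Specificity = TN/(TN+FP) = 61/(61+26) = 0.701

0.701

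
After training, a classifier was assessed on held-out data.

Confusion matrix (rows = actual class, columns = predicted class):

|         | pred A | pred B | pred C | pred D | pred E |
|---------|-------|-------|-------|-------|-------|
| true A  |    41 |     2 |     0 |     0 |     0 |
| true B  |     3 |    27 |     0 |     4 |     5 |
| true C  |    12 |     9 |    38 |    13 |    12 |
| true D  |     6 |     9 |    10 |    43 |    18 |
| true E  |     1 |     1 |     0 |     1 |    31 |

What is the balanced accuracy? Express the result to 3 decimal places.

0.702

Balanced accuracy = mean of per-class recall.
  A: recall = 41/43 = 0.9535
  B: recall = 27/39 = 0.6923
  C: recall = 38/84 = 0.4524
  D: recall = 43/86 = 0.5000
  E: recall = 31/34 = 0.9118
Mean = (0.9535 + 0.6923 + 0.4524 + 0.5000 + 0.9118) / 5 = 0.702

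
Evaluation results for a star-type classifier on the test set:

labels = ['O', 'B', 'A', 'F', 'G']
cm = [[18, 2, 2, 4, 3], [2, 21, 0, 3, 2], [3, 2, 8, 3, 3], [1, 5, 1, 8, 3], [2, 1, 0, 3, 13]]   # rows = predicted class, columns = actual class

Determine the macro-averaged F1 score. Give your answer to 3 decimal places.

Per-class F1 score (2·TP/(2·TP+FP+FN)):
  O: TP=18, FP=2+2+4+3=11, FN=2+3+1+2=8 → 36/55 = 0.6545
  B: TP=21, FP=2+0+3+2=7, FN=2+2+5+1=10 → 42/59 = 0.7119
  A: TP=8, FP=3+2+3+3=11, FN=2+0+1+0=3 → 16/30 = 0.5333
  F: TP=8, FP=1+5+1+3=10, FN=4+3+3+3=13 → 16/39 = 0.4103
  G: TP=13, FP=2+1+0+3=6, FN=3+2+3+3=11 → 26/43 = 0.6047
Macro-F1 score = mean = (0.6545 + 0.7119 + 0.5333 + 0.4103 + 0.6047) / 5 = 0.583

0.583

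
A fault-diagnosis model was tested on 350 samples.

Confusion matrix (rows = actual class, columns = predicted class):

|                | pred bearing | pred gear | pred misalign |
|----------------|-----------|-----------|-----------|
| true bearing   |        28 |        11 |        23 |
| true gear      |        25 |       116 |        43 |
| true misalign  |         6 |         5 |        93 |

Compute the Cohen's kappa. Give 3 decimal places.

Observed agreement pₒ = trace/N = 237/350 = 0.6771
Expected agreement pₑ = Σ (rowᵢ·colᵢ)/N² = (62·59 + 184·132 + 104·159)/350² = 0.3631
κ = (pₒ − pₑ)/(1 − pₑ) = (0.6771 − 0.3631)/(1 − 0.3631) = 0.493

0.493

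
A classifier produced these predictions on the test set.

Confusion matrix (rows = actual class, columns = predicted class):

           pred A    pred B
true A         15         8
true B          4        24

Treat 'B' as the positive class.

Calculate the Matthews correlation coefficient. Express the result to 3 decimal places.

0.524

MCC = (TP·TN − FP·FN) / √((TP+FP)(TP+FN)(TN+FP)(TN+FN))
Numerator = 24·15 − 8·4 = 328
Denominator = √(32·28·23·19) = √391552 = 625.7412
MCC = 328 / 625.7412 = 0.524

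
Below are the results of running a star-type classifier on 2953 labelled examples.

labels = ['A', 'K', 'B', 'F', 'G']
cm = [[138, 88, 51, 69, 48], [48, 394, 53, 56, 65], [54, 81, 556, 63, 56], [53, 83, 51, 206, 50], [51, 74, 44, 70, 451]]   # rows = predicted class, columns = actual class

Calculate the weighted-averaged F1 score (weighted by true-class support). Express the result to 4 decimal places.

Per-class F1 score (2·TP/(2·TP+FP+FN)):
  A: TP=138, FP=88+51+69+48=256, FN=48+54+53+51=206 → 276/738 = 0.37398
  K: TP=394, FP=48+53+56+65=222, FN=88+81+83+74=326 → 788/1336 = 0.58982
  B: TP=556, FP=54+81+63+56=254, FN=51+53+51+44=199 → 1112/1565 = 0.71054
  F: TP=206, FP=53+83+51+50=237, FN=69+56+63+70=258 → 412/907 = 0.45424
  G: TP=451, FP=51+74+44+70=239, FN=48+65+56+50=219 → 902/1360 = 0.66324
Weighted-F1 score = Σ (supportᵢ/N)·F1 scoreᵢ with N=2953: (344/2953)·0.37398 + (720/2953)·0.58982 + (755/2953)·0.71054 + (464/2953)·0.45424 + (670/2953)·0.66324 = 0.5909

0.5909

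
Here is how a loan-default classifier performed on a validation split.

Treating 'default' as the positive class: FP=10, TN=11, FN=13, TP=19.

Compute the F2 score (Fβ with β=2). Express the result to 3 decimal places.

0.605

Fβ = (1+β²)·TP / ((1+β²)·TP + β²·FN + FP), with β²=4
= 5·19 / (5·19 + 4·13 + 10) = 0.605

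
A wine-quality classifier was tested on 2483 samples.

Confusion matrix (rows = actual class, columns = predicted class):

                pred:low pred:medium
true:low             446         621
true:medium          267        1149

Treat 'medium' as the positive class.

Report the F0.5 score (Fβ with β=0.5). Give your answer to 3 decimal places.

Fβ = (1+β²)·TP / ((1+β²)·TP + β²·FN + FP), with β²=1/4
= 1.25·1149 / (1.25·1149 + 0.25·267 + 621) = 0.676

0.676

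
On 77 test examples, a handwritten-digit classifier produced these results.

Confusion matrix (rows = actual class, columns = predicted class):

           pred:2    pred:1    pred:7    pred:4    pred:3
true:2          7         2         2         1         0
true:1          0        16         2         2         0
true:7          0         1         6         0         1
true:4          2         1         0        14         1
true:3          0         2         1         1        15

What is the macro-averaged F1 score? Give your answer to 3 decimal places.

0.734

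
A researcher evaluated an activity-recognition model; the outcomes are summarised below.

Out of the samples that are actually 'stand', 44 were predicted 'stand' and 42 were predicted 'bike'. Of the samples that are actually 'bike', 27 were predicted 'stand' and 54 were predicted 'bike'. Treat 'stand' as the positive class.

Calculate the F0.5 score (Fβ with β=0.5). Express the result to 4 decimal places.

0.5946

Fβ = (1+β²)·TP / ((1+β²)·TP + β²·FN + FP), with β²=1/4
= 1.25·44 / (1.25·44 + 0.25·42 + 27) = 0.5946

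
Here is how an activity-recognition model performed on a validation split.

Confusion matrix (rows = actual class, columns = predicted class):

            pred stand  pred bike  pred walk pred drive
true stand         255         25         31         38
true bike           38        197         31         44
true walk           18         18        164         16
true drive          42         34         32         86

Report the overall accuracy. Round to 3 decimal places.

0.657

Accuracy = trace / total = (255+197+164+86=702) / 1069 = 702/1069 = 0.657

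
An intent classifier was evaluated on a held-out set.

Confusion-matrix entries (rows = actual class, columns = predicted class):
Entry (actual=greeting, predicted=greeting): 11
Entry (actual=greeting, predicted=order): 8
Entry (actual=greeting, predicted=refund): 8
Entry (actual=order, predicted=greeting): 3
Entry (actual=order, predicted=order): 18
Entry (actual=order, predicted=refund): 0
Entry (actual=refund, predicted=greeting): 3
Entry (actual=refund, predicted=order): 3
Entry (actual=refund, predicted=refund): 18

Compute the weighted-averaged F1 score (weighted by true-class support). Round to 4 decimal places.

Per-class F1 score (2·TP/(2·TP+FP+FN)):
  greeting: TP=11, FP=3+3=6, FN=8+8=16 → 22/44 = 0.50000
  order: TP=18, FP=8+3=11, FN=3+0=3 → 36/50 = 0.72000
  refund: TP=18, FP=8+0=8, FN=3+3=6 → 36/50 = 0.72000
Weighted-F1 score = Σ (supportᵢ/N)·F1 scoreᵢ with N=72: (27/72)·0.50000 + (21/72)·0.72000 + (24/72)·0.72000 = 0.6375

0.6375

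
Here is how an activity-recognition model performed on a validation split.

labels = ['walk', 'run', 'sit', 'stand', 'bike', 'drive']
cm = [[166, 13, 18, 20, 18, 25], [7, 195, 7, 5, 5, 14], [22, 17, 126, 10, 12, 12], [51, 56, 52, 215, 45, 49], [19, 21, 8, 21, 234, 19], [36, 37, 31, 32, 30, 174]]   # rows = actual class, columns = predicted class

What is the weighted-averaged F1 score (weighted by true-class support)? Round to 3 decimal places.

Per-class F1 score (2·TP/(2·TP+FP+FN)):
  walk: TP=166, FP=7+22+51+19+36=135, FN=13+18+20+18+25=94 → 332/561 = 0.5918
  run: TP=195, FP=13+17+56+21+37=144, FN=7+7+5+5+14=38 → 390/572 = 0.6818
  sit: TP=126, FP=18+7+52+8+31=116, FN=22+17+10+12+12=73 → 252/441 = 0.5714
  stand: TP=215, FP=20+5+10+21+32=88, FN=51+56+52+45+49=253 → 430/771 = 0.5577
  bike: TP=234, FP=18+5+12+45+30=110, FN=19+21+8+21+19=88 → 468/666 = 0.7027
  drive: TP=174, FP=25+14+12+49+19=119, FN=36+37+31+32+30=166 → 348/633 = 0.5498
Weighted-F1 score = Σ (supportᵢ/N)·F1 scoreᵢ with N=1822: (260/1822)·0.5918 + (233/1822)·0.6818 + (199/1822)·0.5714 + (468/1822)·0.5577 + (322/1822)·0.7027 + (340/1822)·0.5498 = 0.604

0.604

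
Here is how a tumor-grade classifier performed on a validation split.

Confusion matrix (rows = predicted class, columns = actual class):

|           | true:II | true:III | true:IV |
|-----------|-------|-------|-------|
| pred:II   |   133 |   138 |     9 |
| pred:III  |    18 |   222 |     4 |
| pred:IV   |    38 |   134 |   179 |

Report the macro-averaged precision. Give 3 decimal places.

0.632

Per-class precision (TP/(TP+FP)):
  II: TP=133, FP=138+9=147 → 133/280 = 0.4750
  III: TP=222, FP=18+4=22 → 222/244 = 0.9098
  IV: TP=179, FP=38+134=172 → 179/351 = 0.5100
Macro-precision = mean = (0.4750 + 0.9098 + 0.5100) / 3 = 0.632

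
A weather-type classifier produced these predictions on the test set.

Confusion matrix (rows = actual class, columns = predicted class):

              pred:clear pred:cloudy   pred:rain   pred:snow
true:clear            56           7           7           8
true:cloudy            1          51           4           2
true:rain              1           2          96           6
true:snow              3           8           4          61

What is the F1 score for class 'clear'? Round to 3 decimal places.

F1 score = 2·TP/(2·TP+FP+FN).
clear: TP=56, FP=1+1+3=5, FN=7+7+8=22 → 112/139 = 0.8058

0.806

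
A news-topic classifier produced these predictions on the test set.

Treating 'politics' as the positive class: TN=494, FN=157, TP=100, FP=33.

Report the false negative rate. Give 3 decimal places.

0.611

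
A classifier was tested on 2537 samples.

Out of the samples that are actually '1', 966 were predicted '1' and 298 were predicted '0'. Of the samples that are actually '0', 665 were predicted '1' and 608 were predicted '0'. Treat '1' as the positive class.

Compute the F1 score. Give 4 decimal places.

Precision = TP/(TP+FP) = 966/1631 = 0.5923
Recall = TP/(TP+FN) = 966/1264 = 0.7642
F1 = 2·TP/(2·TP+FP+FN) = 1932/2895 = 0.6674

0.6674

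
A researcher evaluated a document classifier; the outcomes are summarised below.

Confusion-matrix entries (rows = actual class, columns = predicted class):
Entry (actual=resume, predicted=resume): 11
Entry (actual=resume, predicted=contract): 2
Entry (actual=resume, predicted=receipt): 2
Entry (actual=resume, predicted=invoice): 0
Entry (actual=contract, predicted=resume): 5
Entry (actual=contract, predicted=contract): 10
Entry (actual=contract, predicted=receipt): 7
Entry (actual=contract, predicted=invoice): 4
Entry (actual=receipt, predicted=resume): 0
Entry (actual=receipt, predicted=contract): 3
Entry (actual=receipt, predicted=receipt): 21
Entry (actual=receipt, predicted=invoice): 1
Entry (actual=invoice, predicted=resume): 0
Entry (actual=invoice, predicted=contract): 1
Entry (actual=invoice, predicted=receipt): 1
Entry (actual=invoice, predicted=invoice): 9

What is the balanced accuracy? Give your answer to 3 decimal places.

Balanced accuracy = mean of per-class recall.
  resume: recall = 11/15 = 0.7333
  contract: recall = 10/26 = 0.3846
  receipt: recall = 21/25 = 0.8400
  invoice: recall = 9/11 = 0.8182
Mean = (0.7333 + 0.3846 + 0.8400 + 0.8182) / 4 = 0.694

0.694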